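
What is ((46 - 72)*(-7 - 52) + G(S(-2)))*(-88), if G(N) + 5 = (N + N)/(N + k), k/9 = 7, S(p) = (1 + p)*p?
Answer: -8746232/65 ≈ -1.3456e+5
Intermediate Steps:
S(p) = p*(1 + p)
k = 63 (k = 9*7 = 63)
G(N) = -5 + 2*N/(63 + N) (G(N) = -5 + (N + N)/(N + 63) = -5 + (2*N)/(63 + N) = -5 + 2*N/(63 + N))
((46 - 72)*(-7 - 52) + G(S(-2)))*(-88) = ((46 - 72)*(-7 - 52) + 3*(-105 - (-2)*(1 - 2))/(63 - 2*(1 - 2)))*(-88) = (-26*(-59) + 3*(-105 - (-2)*(-1))/(63 - 2*(-1)))*(-88) = (1534 + 3*(-105 - 1*2)/(63 + 2))*(-88) = (1534 + 3*(-105 - 2)/65)*(-88) = (1534 + 3*(1/65)*(-107))*(-88) = (1534 - 321/65)*(-88) = (99389/65)*(-88) = -8746232/65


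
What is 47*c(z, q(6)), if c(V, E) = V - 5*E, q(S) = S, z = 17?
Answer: -611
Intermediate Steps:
47*c(z, q(6)) = 47*(17 - 5*6) = 47*(17 - 30) = 47*(-13) = -611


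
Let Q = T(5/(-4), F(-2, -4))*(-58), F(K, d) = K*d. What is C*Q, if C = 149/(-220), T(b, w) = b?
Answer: -4321/88 ≈ -49.102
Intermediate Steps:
Q = 145/2 (Q = (5/(-4))*(-58) = (5*(-1/4))*(-58) = -5/4*(-58) = 145/2 ≈ 72.500)
C = -149/220 (C = 149*(-1/220) = -149/220 ≈ -0.67727)
C*Q = -149/220*145/2 = -4321/88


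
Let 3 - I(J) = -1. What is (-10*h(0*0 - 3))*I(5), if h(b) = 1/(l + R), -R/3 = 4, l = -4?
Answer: 5/2 ≈ 2.5000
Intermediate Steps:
R = -12 (R = -3*4 = -12)
I(J) = 4 (I(J) = 3 - 1*(-1) = 3 + 1 = 4)
h(b) = -1/16 (h(b) = 1/(-4 - 12) = 1/(-16) = -1/16)
(-10*h(0*0 - 3))*I(5) = -10*(-1/16)*4 = (5/8)*4 = 5/2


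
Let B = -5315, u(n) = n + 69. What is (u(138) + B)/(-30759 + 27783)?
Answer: 1277/744 ≈ 1.7164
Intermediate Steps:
u(n) = 69 + n
(u(138) + B)/(-30759 + 27783) = ((69 + 138) - 5315)/(-30759 + 27783) = (207 - 5315)/(-2976) = -5108*(-1/2976) = 1277/744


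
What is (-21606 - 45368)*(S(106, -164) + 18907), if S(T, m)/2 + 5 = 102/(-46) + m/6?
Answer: -87053809810/69 ≈ -1.2616e+9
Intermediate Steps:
S(T, m) = -332/23 + m/3 (S(T, m) = -10 + 2*(102/(-46) + m/6) = -10 + 2*(102*(-1/46) + m*(⅙)) = -10 + 2*(-51/23 + m/6) = -10 + (-102/23 + m/3) = -332/23 + m/3)
(-21606 - 45368)*(S(106, -164) + 18907) = (-21606 - 45368)*((-332/23 + (⅓)*(-164)) + 18907) = -66974*((-332/23 - 164/3) + 18907) = -66974*(-4768/69 + 18907) = -66974*1299815/69 = -87053809810/69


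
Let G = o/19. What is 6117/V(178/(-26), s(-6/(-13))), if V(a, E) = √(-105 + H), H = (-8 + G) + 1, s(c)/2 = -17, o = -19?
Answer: -6117*I*√113/113 ≈ -575.44*I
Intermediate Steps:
s(c) = -34 (s(c) = 2*(-17) = -34)
G = -1 (G = -19/19 = -19*1/19 = -1)
H = -8 (H = (-8 - 1) + 1 = -9 + 1 = -8)
V(a, E) = I*√113 (V(a, E) = √(-105 - 8) = √(-113) = I*√113)
6117/V(178/(-26), s(-6/(-13))) = 6117/((I*√113)) = 6117*(-I*√113/113) = -6117*I*√113/113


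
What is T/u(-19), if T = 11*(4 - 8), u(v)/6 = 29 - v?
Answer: -11/72 ≈ -0.15278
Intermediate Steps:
u(v) = 174 - 6*v (u(v) = 6*(29 - v) = 174 - 6*v)
T = -44 (T = 11*(-4) = -44)
T/u(-19) = -44/(174 - 6*(-19)) = -44/(174 + 114) = -44/288 = -44*1/288 = -11/72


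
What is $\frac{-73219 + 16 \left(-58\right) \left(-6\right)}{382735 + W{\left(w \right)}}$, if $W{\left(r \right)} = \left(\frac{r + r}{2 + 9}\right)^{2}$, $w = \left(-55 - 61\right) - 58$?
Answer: $- \frac{8185771}{46432039} \approx -0.1763$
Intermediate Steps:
$w = -174$ ($w = -116 - 58 = -174$)
$W{\left(r \right)} = \frac{4 r^{2}}{121}$ ($W{\left(r \right)} = \left(\frac{2 r}{11}\right)^{2} = \frac{4 r^{2}}{121}$)
$\frac{-73219 + 16 \left(-58\right) \left(-6\right)}{382735 + W{\left(w \right)}} = \frac{-73219 + 16 \left(-58\right) \left(-6\right)}{382735 + \frac{4 \left(-174\right)^{2}}{121}} = \frac{-73219 - -5568}{382735 + \frac{4}{121} \cdot 30276} = \frac{-73219 + 5568}{382735 + \frac{121104}{121}} = - \frac{67651}{\frac{46432039}{121}} = \left(-67651\right) \frac{121}{46432039} = - \frac{8185771}{46432039}$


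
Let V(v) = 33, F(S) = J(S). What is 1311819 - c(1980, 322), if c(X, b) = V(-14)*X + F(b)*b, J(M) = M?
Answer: 1142795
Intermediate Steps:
F(S) = S
c(X, b) = b² + 33*X (c(X, b) = 33*X + b*b = 33*X + b² = b² + 33*X)
1311819 - c(1980, 322) = 1311819 - (322² + 33*1980) = 1311819 - (103684 + 65340) = 1311819 - 1*169024 = 1311819 - 169024 = 1142795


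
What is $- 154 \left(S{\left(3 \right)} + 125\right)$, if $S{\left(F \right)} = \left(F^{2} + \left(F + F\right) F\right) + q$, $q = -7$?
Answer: $-22330$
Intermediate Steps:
$S{\left(F \right)} = -7 + 3 F^{2}$ ($S{\left(F \right)} = \left(F^{2} + \left(F + F\right) F\right) - 7 = \left(F^{2} + 2 F F\right) - 7 = \left(F^{2} + 2 F^{2}\right) - 7 = 3 F^{2} - 7 = -7 + 3 F^{2}$)
$- 154 \left(S{\left(3 \right)} + 125\right) = - 154 \left(\left(-7 + 3 \cdot 3^{2}\right) + 125\right) = - 154 \left(\left(-7 + 3 \cdot 9\right) + 125\right) = - 154 \left(\left(-7 + 27\right) + 125\right) = - 154 \left(20 + 125\right) = \left(-154\right) 145 = -22330$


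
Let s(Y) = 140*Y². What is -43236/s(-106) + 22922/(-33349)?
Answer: -9374775061/13114827740 ≈ -0.71482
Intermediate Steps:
-43236/s(-106) + 22922/(-33349) = -43236/(140*(-106)²) + 22922/(-33349) = -43236/(140*11236) + 22922*(-1/33349) = -43236/1573040 - 22922/33349 = -43236*1/1573040 - 22922/33349 = -10809/393260 - 22922/33349 = -9374775061/13114827740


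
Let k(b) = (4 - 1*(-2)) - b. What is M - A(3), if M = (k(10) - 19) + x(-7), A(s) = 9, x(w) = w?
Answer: -39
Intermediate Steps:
k(b) = 6 - b (k(b) = (4 + 2) - b = 6 - b)
M = -30 (M = ((6 - 1*10) - 19) - 7 = ((6 - 10) - 19) - 7 = (-4 - 19) - 7 = -23 - 7 = -30)
M - A(3) = -30 - 1*9 = -30 - 9 = -39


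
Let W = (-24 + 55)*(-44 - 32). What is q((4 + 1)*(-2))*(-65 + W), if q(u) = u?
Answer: 24210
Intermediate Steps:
W = -2356 (W = 31*(-76) = -2356)
q((4 + 1)*(-2))*(-65 + W) = ((4 + 1)*(-2))*(-65 - 2356) = (5*(-2))*(-2421) = -10*(-2421) = 24210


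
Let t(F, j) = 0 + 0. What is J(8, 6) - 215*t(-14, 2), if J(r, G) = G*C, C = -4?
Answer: -24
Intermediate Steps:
t(F, j) = 0
J(r, G) = -4*G (J(r, G) = G*(-4) = -4*G)
J(8, 6) - 215*t(-14, 2) = -4*6 - 215*0 = -24 + 0 = -24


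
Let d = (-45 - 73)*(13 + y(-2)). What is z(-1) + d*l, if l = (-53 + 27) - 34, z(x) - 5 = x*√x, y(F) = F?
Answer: 77885 - I ≈ 77885.0 - 1.0*I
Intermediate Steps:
z(x) = 5 + x^(3/2) (z(x) = 5 + x*√x = 5 + x^(3/2))
l = -60 (l = -26 - 34 = -60)
d = -1298 (d = (-45 - 73)*(13 - 2) = -118*11 = -1298)
z(-1) + d*l = (5 + (-1)^(3/2)) - 1298*(-60) = (5 - I) + 77880 = 77885 - I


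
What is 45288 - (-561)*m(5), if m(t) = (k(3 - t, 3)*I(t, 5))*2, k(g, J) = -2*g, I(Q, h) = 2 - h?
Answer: 31824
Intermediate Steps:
m(t) = 36 - 12*t (m(t) = ((-2*(3 - t))*(2 - 1*5))*2 = ((-6 + 2*t)*(2 - 5))*2 = ((-6 + 2*t)*(-3))*2 = (18 - 6*t)*2 = 36 - 12*t)
45288 - (-561)*m(5) = 45288 - (-561)*(36 - 12*5) = 45288 - (-561)*(36 - 60) = 45288 - (-561)*(-24) = 45288 - 1*13464 = 45288 - 13464 = 31824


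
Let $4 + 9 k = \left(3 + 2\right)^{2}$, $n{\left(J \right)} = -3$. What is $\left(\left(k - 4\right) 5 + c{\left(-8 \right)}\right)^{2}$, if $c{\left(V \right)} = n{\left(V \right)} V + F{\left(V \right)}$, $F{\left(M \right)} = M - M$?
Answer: $\frac{2209}{9} \approx 245.44$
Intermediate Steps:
$F{\left(M \right)} = 0$
$k = \frac{7}{3}$ ($k = - \frac{4}{9} + \frac{\left(3 + 2\right)^{2}}{9} = - \frac{4}{9} + \frac{5^{2}}{9} = - \frac{4}{9} + \frac{1}{9} \cdot 25 = - \frac{4}{9} + \frac{25}{9} = \frac{7}{3} \approx 2.3333$)
$c{\left(V \right)} = - 3 V$ ($c{\left(V \right)} = - 3 V + 0 = - 3 V$)
$\left(\left(k - 4\right) 5 + c{\left(-8 \right)}\right)^{2} = \left(\left(\frac{7}{3} - 4\right) 5 - -24\right)^{2} = \left(\left(- \frac{5}{3}\right) 5 + 24\right)^{2} = \left(- \frac{25}{3} + 24\right)^{2} = \left(\frac{47}{3}\right)^{2} = \frac{2209}{9}$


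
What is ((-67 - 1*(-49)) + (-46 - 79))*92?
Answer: -13156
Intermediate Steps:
((-67 - 1*(-49)) + (-46 - 79))*92 = ((-67 + 49) - 125)*92 = (-18 - 125)*92 = -143*92 = -13156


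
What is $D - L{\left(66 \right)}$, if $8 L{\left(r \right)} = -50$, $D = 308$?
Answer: $\frac{1257}{4} \approx 314.25$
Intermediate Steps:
$L{\left(r \right)} = - \frac{25}{4}$ ($L{\left(r \right)} = \frac{1}{8} \left(-50\right) = - \frac{25}{4}$)
$D - L{\left(66 \right)} = 308 - - \frac{25}{4} = 308 + \frac{25}{4} = \frac{1257}{4}$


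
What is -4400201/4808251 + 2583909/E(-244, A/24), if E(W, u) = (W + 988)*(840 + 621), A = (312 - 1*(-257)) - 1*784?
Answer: 849014994375/580721322776 ≈ 1.4620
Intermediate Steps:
A = -215 (A = (312 + 257) - 784 = 569 - 784 = -215)
E(W, u) = 1443468 + 1461*W (E(W, u) = (988 + W)*1461 = 1443468 + 1461*W)
-4400201/4808251 + 2583909/E(-244, A/24) = -4400201/4808251 + 2583909/(1443468 + 1461*(-244)) = -4400201*1/4808251 + 2583909/(1443468 - 356484) = -4400201/4808251 + 2583909/1086984 = -4400201/4808251 + 2583909*(1/1086984) = -4400201/4808251 + 287101/120776 = 849014994375/580721322776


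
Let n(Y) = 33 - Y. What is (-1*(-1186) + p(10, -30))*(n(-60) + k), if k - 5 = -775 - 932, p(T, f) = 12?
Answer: -1927582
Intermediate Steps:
k = -1702 (k = 5 + (-775 - 932) = 5 - 1707 = -1702)
(-1*(-1186) + p(10, -30))*(n(-60) + k) = (-1*(-1186) + 12)*((33 - 1*(-60)) - 1702) = (1186 + 12)*((33 + 60) - 1702) = 1198*(93 - 1702) = 1198*(-1609) = -1927582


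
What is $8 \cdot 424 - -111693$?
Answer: $115085$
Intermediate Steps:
$8 \cdot 424 - -111693 = 3392 + 111693 = 115085$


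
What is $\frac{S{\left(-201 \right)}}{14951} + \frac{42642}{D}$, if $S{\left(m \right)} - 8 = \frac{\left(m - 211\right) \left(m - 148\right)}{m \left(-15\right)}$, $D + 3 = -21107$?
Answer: $- \frac{38372803925}{19031621283} \approx -2.0163$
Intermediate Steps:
$D = -21110$ ($D = -3 - 21107 = -21110$)
$S{\left(m \right)} = 8 - \frac{\left(-211 + m\right) \left(-148 + m\right)}{15 m}$ ($S{\left(m \right)} = 8 + \frac{\left(m - 211\right) \left(m - 148\right)}{m \left(-15\right)} = 8 + \frac{\left(-211 + m\right) \left(-148 + m\right)}{\left(-15\right) m} = 8 + \left(-211 + m\right) \left(-148 + m\right) \left(- \frac{1}{15 m}\right) = 8 - \frac{\left(-211 + m\right) \left(-148 + m\right)}{15 m}$)
$\frac{S{\left(-201 \right)}}{14951} + \frac{42642}{D} = \frac{\frac{1}{15} \frac{1}{-201} \left(-31228 - - 201 \left(-479 - 201\right)\right)}{14951} + \frac{42642}{-21110} = \frac{1}{15} \left(- \frac{1}{201}\right) \left(-31228 - \left(-201\right) \left(-680\right)\right) \frac{1}{14951} + 42642 \left(- \frac{1}{21110}\right) = \frac{1}{15} \left(- \frac{1}{201}\right) \left(-31228 - 136680\right) \frac{1}{14951} - \frac{21321}{10555} = \frac{1}{15} \left(- \frac{1}{201}\right) \left(-167908\right) \frac{1}{14951} - \frac{21321}{10555} = \frac{167908}{3015} \cdot \frac{1}{14951} - \frac{21321}{10555} = \frac{167908}{45077265} - \frac{21321}{10555} = - \frac{38372803925}{19031621283}$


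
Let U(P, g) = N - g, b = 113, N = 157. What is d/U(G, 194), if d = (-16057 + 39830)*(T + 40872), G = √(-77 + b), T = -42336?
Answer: 34803672/37 ≈ 9.4064e+5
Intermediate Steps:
G = 6 (G = √(-77 + 113) = √36 = 6)
U(P, g) = 157 - g
d = -34803672 (d = (-16057 + 39830)*(-42336 + 40872) = 23773*(-1464) = -34803672)
d/U(G, 194) = -34803672/(157 - 1*194) = -34803672/(157 - 194) = -34803672/(-37) = -34803672*(-1/37) = 34803672/37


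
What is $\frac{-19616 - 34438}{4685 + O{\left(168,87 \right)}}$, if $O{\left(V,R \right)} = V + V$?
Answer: $- \frac{54054}{5021} \approx -10.766$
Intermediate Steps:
$O{\left(V,R \right)} = 2 V$
$\frac{-19616 - 34438}{4685 + O{\left(168,87 \right)}} = \frac{-19616 - 34438}{4685 + 2 \cdot 168} = - \frac{54054}{4685 + 336} = - \frac{54054}{5021}$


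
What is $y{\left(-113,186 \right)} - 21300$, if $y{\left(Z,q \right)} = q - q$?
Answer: $-21300$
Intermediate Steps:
$y{\left(Z,q \right)} = 0$
$y{\left(-113,186 \right)} - 21300 = 0 - 21300 = -21300$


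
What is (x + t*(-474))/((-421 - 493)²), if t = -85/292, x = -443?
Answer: -44533/121967816 ≈ -0.00036512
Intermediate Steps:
t = -85/292 (t = -85*1/292 = -85/292 ≈ -0.29110)
(x + t*(-474))/((-421 - 493)²) = (-443 - 85/292*(-474))/((-421 - 493)²) = (-443 + 20145/146)/((-914)²) = -44533/146/835396 = -44533/146*1/835396 = -44533/121967816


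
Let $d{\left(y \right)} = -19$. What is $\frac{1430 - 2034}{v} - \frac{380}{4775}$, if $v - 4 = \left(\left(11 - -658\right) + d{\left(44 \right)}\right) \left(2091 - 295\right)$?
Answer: $- \frac{22324881}{278717705} \approx -0.080099$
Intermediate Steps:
$v = 1167404$ ($v = 4 + \left(\left(11 - -658\right) - 19\right) \left(2091 - 295\right) = 4 + \left(\left(11 + 658\right) - 19\right) 1796 = 4 + \left(669 - 19\right) 1796 = 4 + 650 \cdot 1796 = 4 + 1167400 = 1167404$)
$\frac{1430 - 2034}{v} - \frac{380}{4775} = \frac{1430 - 2034}{1167404} - \frac{380}{4775} = \left(1430 - 2034\right) \frac{1}{1167404} - \frac{76}{955} = \left(-604\right) \frac{1}{1167404} - \frac{76}{955} = - \frac{151}{291851} - \frac{76}{955} = - \frac{22324881}{278717705}$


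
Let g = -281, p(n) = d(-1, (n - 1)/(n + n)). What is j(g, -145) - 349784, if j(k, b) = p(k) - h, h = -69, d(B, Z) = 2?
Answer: -349713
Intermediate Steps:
p(n) = 2
j(k, b) = 71 (j(k, b) = 2 - 1*(-69) = 2 + 69 = 71)
j(g, -145) - 349784 = 71 - 349784 = -349713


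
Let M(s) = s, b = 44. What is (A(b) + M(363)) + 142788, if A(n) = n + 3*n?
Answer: 143327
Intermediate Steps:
A(n) = 4*n
(A(b) + M(363)) + 142788 = (4*44 + 363) + 142788 = (176 + 363) + 142788 = 539 + 142788 = 143327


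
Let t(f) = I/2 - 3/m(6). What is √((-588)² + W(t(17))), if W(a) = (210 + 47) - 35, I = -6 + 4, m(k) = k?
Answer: 23*√654 ≈ 588.19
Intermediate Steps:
I = -2
t(f) = -3/2 (t(f) = -2/2 - 3/6 = -2*½ - 3*⅙ = -1 - ½ = -3/2)
W(a) = 222 (W(a) = 257 - 35 = 222)
√((-588)² + W(t(17))) = √((-588)² + 222) = √(345744 + 222) = √345966 = 23*√654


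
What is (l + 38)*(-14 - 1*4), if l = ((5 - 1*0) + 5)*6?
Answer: -1764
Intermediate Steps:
l = 60 (l = ((5 + 0) + 5)*6 = (5 + 5)*6 = 10*6 = 60)
(l + 38)*(-14 - 1*4) = (60 + 38)*(-14 - 1*4) = 98*(-14 - 4) = 98*(-18) = -1764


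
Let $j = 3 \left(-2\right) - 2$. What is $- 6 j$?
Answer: $48$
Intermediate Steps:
$j = -8$ ($j = -6 - 2 = -8$)
$- 6 j = \left(-6\right) \left(-8\right) = 48$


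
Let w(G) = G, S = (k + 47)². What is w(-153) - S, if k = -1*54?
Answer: -202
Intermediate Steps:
k = -54
S = 49 (S = (-54 + 47)² = (-7)² = 49)
w(-153) - S = -153 - 1*49 = -153 - 49 = -202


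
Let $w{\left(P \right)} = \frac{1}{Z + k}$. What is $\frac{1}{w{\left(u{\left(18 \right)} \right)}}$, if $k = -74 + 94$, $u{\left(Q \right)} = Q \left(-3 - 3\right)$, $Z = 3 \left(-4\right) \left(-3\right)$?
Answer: $56$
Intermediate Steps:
$Z = 36$ ($Z = \left(-12\right) \left(-3\right) = 36$)
$u{\left(Q \right)} = - 6 Q$ ($u{\left(Q \right)} = Q \left(-6\right) = - 6 Q$)
$k = 20$
$w{\left(P \right)} = \frac{1}{56}$ ($w{\left(P \right)} = \frac{1}{36 + 20} = \frac{1}{56}$)
$\frac{1}{w{\left(u{\left(18 \right)} \right)}} = \frac{1}{\frac{1}{56}} = 56$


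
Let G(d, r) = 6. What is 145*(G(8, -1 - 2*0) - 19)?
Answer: -1885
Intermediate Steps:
145*(G(8, -1 - 2*0) - 19) = 145*(6 - 19) = 145*(-13) = -1885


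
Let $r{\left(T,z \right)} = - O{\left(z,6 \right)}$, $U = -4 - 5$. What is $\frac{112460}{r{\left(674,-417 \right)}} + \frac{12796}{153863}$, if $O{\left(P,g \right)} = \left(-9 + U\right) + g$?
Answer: $\frac{4325896633}{461589} \approx 9371.8$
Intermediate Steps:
$U = -9$ ($U = -4 - 5 = -9$)
$O{\left(P,g \right)} = -18 + g$ ($O{\left(P,g \right)} = \left(-9 - 9\right) + g = -18 + g$)
$r{\left(T,z \right)} = 12$ ($r{\left(T,z \right)} = - (-18 + 6) = \left(-1\right) \left(-12\right) = 12$)
$\frac{112460}{r{\left(674,-417 \right)}} + \frac{12796}{153863} = \frac{112460}{12} + \frac{12796}{153863} = 112460 \cdot \frac{1}{12} + 12796 \cdot \frac{1}{153863} = \frac{28115}{3} + \frac{12796}{153863} = \frac{4325896633}{461589}$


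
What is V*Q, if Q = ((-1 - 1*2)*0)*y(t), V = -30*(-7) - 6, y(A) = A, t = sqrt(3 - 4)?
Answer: 0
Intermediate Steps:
t = I (t = sqrt(-1) = I ≈ 1.0*I)
V = 204 (V = 210 - 6 = 204)
Q = 0 (Q = ((-1 - 1*2)*0)*I = ((-1 - 2)*0)*I = (-3*0)*I = 0*I = 0)
V*Q = 204*0 = 0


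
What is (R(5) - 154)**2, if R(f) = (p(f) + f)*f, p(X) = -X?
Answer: 23716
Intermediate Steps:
R(f) = 0 (R(f) = (-f + f)*f = 0*f = 0)
(R(5) - 154)**2 = (0 - 154)**2 = (-154)**2 = 23716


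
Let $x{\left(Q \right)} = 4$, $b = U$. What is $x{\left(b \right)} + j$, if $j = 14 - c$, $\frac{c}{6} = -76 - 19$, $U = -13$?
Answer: $588$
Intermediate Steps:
$c = -570$ ($c = 6 \left(-76 - 19\right) = 6 \left(-95\right) = -570$)
$b = -13$
$j = 584$ ($j = 14 - -570 = 14 + 570 = 584$)
$x{\left(b \right)} + j = 4 + 584 = 588$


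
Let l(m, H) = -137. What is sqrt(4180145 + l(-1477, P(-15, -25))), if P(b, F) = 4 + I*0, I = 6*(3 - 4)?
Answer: 2*sqrt(1045002) ≈ 2044.5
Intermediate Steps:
I = -6 (I = 6*(-1) = -6)
P(b, F) = 4 (P(b, F) = 4 - 6*0 = 4 + 0 = 4)
sqrt(4180145 + l(-1477, P(-15, -25))) = sqrt(4180145 - 137) = sqrt(4180008) = 2*sqrt(1045002)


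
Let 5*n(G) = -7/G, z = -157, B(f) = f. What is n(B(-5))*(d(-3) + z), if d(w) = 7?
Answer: -42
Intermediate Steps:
n(G) = -7/(5*G) (n(G) = (-7/G)/5 = -7/(5*G))
n(B(-5))*(d(-3) + z) = (-7/5/(-5))*(7 - 157) = -7/5*(-⅕)*(-150) = (7/25)*(-150) = -42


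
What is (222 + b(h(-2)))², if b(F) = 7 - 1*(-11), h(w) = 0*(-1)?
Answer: 57600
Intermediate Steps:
h(w) = 0
b(F) = 18 (b(F) = 7 + 11 = 18)
(222 + b(h(-2)))² = (222 + 18)² = 240² = 57600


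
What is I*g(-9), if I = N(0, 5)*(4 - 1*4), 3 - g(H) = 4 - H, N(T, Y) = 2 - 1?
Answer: 0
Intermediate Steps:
N(T, Y) = 1
g(H) = -1 + H (g(H) = 3 - (4 - H) = 3 + (-4 + H) = -1 + H)
I = 0 (I = 1*(4 - 1*4) = 1*(4 - 4) = 1*0 = 0)
I*g(-9) = 0*(-1 - 9) = 0*(-10) = 0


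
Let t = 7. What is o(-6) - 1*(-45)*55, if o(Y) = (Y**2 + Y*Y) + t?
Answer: 2554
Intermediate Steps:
o(Y) = 7 + 2*Y**2 (o(Y) = (Y**2 + Y*Y) + 7 = (Y**2 + Y**2) + 7 = 2*Y**2 + 7 = 7 + 2*Y**2)
o(-6) - 1*(-45)*55 = (7 + 2*(-6)**2) - 1*(-45)*55 = (7 + 2*36) + 45*55 = (7 + 72) + 2475 = 79 + 2475 = 2554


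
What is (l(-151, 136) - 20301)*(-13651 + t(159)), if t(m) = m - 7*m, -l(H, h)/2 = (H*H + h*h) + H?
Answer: 1498370765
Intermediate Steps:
l(H, h) = -2*H - 2*H² - 2*h² (l(H, h) = -2*((H*H + h*h) + H) = -2*((H² + h²) + H) = -2*(H + H² + h²) = -2*H - 2*H² - 2*h²)
t(m) = -6*m
(l(-151, 136) - 20301)*(-13651 + t(159)) = ((-2*(-151) - 2*(-151)² - 2*136²) - 20301)*(-13651 - 6*159) = ((302 - 2*22801 - 2*18496) - 20301)*(-13651 - 954) = ((302 - 45602 - 36992) - 20301)*(-14605) = (-82292 - 20301)*(-14605) = -102593*(-14605) = 1498370765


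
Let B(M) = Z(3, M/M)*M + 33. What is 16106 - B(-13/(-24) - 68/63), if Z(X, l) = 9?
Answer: 900359/56 ≈ 16078.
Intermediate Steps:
B(M) = 33 + 9*M (B(M) = 9*M + 33 = 33 + 9*M)
16106 - B(-13/(-24) - 68/63) = 16106 - (33 + 9*(-13/(-24) - 68/63)) = 16106 - (33 + 9*(-13*(-1/24) - 68*1/63)) = 16106 - (33 + 9*(13/24 - 68/63)) = 16106 - (33 + 9*(-271/504)) = 16106 - (33 - 271/56) = 16106 - 1*1577/56 = 16106 - 1577/56 = 900359/56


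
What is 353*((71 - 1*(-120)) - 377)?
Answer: -65658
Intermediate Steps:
353*((71 - 1*(-120)) - 377) = 353*((71 + 120) - 377) = 353*(191 - 377) = 353*(-186) = -65658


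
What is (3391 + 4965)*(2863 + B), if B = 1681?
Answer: 37969664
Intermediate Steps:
(3391 + 4965)*(2863 + B) = (3391 + 4965)*(2863 + 1681) = 8356*4544 = 37969664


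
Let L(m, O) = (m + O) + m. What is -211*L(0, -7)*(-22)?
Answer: -32494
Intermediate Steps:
L(m, O) = O + 2*m (L(m, O) = (O + m) + m = O + 2*m)
-211*L(0, -7)*(-22) = -211*(-7 + 2*0)*(-22) = -211*(-7 + 0)*(-22) = -211*(-7)*(-22) = 1477*(-22) = -32494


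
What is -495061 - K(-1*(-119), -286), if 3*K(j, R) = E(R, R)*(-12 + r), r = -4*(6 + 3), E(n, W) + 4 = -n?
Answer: -490549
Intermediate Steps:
E(n, W) = -4 - n
r = -36 (r = -4*9 = -36)
K(j, R) = 64 + 16*R (K(j, R) = ((-4 - R)*(-12 - 36))/3 = ((-4 - R)*(-48))/3 = (192 + 48*R)/3 = 64 + 16*R)
-495061 - K(-1*(-119), -286) = -495061 - (64 + 16*(-286)) = -495061 - (64 - 4576) = -495061 - 1*(-4512) = -495061 + 4512 = -490549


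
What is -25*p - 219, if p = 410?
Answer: -10469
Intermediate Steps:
-25*p - 219 = -25*410 - 219 = -10250 - 219 = -10469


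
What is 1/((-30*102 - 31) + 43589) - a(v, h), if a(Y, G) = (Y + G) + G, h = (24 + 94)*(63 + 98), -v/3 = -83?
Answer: -1548846009/40498 ≈ -38245.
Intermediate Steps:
v = 249 (v = -3*(-83) = 249)
h = 18998 (h = 118*161 = 18998)
a(Y, G) = Y + 2*G (a(Y, G) = (G + Y) + G = Y + 2*G)
1/((-30*102 - 31) + 43589) - a(v, h) = 1/((-30*102 - 31) + 43589) - (249 + 2*18998) = 1/((-3060 - 31) + 43589) - (249 + 37996) = 1/(-3091 + 43589) - 1*38245 = 1/40498 - 38245 = -1548846009/40498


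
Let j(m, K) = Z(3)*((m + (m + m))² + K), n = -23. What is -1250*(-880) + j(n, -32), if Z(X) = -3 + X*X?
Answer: 1128374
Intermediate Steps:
Z(X) = -3 + X²
j(m, K) = 6*K + 54*m² (j(m, K) = (-3 + 3²)*((m + (m + m))² + K) = (-3 + 9)*((m + 2*m)² + K) = 6*((3*m)² + K) = 6*(9*m² + K) = 6*(K + 9*m²) = 6*K + 54*m²)
-1250*(-880) + j(n, -32) = -1250*(-880) + (6*(-32) + 54*(-23)²) = 1100000 + (-192 + 54*529) = 1100000 + (-192 + 28566) = 1100000 + 28374 = 1128374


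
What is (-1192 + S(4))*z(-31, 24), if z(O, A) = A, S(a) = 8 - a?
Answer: -28512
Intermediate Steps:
(-1192 + S(4))*z(-31, 24) = (-1192 + (8 - 1*4))*24 = (-1192 + (8 - 4))*24 = (-1192 + 4)*24 = -1188*24 = -28512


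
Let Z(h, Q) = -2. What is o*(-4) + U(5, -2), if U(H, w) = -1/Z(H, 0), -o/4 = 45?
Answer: 1441/2 ≈ 720.50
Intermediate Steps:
o = -180 (o = -4*45 = -180)
U(H, w) = ½ (U(H, w) = -1/(-2) = -1*(-½) = ½)
o*(-4) + U(5, -2) = -180*(-4) + ½ = 720 + ½ = 1441/2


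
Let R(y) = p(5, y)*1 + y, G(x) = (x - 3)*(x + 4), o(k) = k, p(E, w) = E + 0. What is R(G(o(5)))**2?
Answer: 529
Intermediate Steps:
p(E, w) = E
G(x) = (-3 + x)*(4 + x)
R(y) = 5 + y (R(y) = 5*1 + y = 5 + y)
R(G(o(5)))**2 = (5 + (-12 + 5 + 5**2))**2 = (5 + (-12 + 5 + 25))**2 = (5 + 18)**2 = 23**2 = 529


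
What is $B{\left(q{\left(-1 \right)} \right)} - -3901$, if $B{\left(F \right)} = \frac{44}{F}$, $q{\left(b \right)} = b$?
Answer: $3857$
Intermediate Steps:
$B{\left(q{\left(-1 \right)} \right)} - -3901 = \frac{44}{-1} - -3901 = 44 \left(-1\right) + 3901 = -44 + 3901 = 3857$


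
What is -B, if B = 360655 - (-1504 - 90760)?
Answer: -452919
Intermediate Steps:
B = 452919 (B = 360655 - 1*(-92264) = 360655 + 92264 = 452919)
-B = -1*452919 = -452919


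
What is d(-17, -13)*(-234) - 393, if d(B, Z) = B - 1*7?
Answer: 5223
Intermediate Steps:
d(B, Z) = -7 + B (d(B, Z) = B - 7 = -7 + B)
d(-17, -13)*(-234) - 393 = (-7 - 17)*(-234) - 393 = -24*(-234) - 393 = 5616 - 393 = 5223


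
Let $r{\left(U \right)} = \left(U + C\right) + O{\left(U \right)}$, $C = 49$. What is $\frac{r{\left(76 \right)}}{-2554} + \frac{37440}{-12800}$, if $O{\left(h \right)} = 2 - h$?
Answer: $- \frac{150429}{51080} \approx -2.945$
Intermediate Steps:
$r{\left(U \right)} = 51$ ($r{\left(U \right)} = \left(U + 49\right) - \left(-2 + U\right) = \left(49 + U\right) - \left(-2 + U\right) = 51$)
$\frac{r{\left(76 \right)}}{-2554} + \frac{37440}{-12800} = \frac{51}{-2554} + \frac{37440}{-12800} = 51 \left(- \frac{1}{2554}\right) + 37440 \left(- \frac{1}{12800}\right) = - \frac{51}{2554} - \frac{117}{40} = - \frac{150429}{51080}$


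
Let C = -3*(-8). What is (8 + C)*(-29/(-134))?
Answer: 464/67 ≈ 6.9254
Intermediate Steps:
C = 24
(8 + C)*(-29/(-134)) = (8 + 24)*(-29/(-134)) = 32*(-29*(-1/134)) = 32*(29/134) = 464/67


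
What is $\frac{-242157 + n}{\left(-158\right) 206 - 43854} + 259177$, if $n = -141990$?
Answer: $\frac{19802025301}{76402} \approx 2.5918 \cdot 10^{5}$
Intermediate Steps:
$\frac{-242157 + n}{\left(-158\right) 206 - 43854} + 259177 = \frac{-242157 - 141990}{\left(-158\right) 206 - 43854} + 259177 = - \frac{384147}{-32548 - 43854} + 259177 = - \frac{384147}{-76402} + 259177 = \left(-384147\right) \left(- \frac{1}{76402}\right) + 259177 = \frac{384147}{76402} + 259177 = \frac{19802025301}{76402}$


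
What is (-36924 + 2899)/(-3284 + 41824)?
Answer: -6805/7708 ≈ -0.88285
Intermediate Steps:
(-36924 + 2899)/(-3284 + 41824) = -34025/38540 = -34025*1/38540 = -6805/7708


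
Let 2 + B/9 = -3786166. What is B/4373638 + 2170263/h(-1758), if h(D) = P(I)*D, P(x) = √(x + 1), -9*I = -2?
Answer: -17037756/2186819 - 2170263*√11/6446 ≈ -1124.4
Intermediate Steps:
I = 2/9 (I = -⅑*(-2) = 2/9 ≈ 0.22222)
P(x) = √(1 + x)
B = -34075512 (B = -18 + 9*(-3786166) = -18 - 34075494 = -34075512)
h(D) = D*√11/3 (h(D) = √(1 + 2/9)*D = √(11/9)*D = (√11/3)*D = D*√11/3)
B/4373638 + 2170263/h(-1758) = -34075512/4373638 + 2170263/(((⅓)*(-1758)*√11)) = -34075512*1/4373638 + 2170263/((-586*√11)) = -17037756/2186819 + 2170263*(-√11/6446) = -17037756/2186819 - 2170263*√11/6446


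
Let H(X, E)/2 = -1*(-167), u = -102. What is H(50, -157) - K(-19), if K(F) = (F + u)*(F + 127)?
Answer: 13402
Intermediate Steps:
K(F) = (-102 + F)*(127 + F) (K(F) = (F - 102)*(F + 127) = (-102 + F)*(127 + F))
H(X, E) = 334 (H(X, E) = 2*(-1*(-167)) = 2*167 = 334)
H(50, -157) - K(-19) = 334 - (-12954 + (-19)² + 25*(-19)) = 334 - (-12954 + 361 - 475) = 334 - 1*(-13068) = 334 + 13068 = 13402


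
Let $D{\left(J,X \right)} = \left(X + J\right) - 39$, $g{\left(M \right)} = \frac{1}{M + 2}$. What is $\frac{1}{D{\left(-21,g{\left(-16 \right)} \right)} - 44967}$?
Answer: $- \frac{14}{630379} \approx -2.2209 \cdot 10^{-5}$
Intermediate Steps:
$g{\left(M \right)} = \frac{1}{2 + M}$
$D{\left(J,X \right)} = -39 + J + X$ ($D{\left(J,X \right)} = \left(J + X\right) - 39 = -39 + J + X$)
$\frac{1}{D{\left(-21,g{\left(-16 \right)} \right)} - 44967} = \frac{1}{\left(-39 - 21 + \frac{1}{2 - 16}\right) - 44967} = \frac{1}{\left(-39 - 21 + \frac{1}{-14}\right) - 44967} = \frac{1}{\left(-39 - 21 - \frac{1}{14}\right) - 44967} = \frac{1}{- \frac{841}{14} - 44967} = \frac{1}{- \frac{630379}{14}} = - \frac{14}{630379}$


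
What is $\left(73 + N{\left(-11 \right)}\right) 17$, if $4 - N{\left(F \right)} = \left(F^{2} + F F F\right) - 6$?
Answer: $21981$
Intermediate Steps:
$N{\left(F \right)} = 10 - F^{2} - F^{3}$ ($N{\left(F \right)} = 4 - \left(\left(F^{2} + F F F\right) - 6\right) = 4 - \left(\left(F^{2} + F^{2} F\right) - 6\right) = 4 - \left(\left(F^{2} + F^{3}\right) - 6\right) = 4 - \left(-6 + F^{2} + F^{3}\right) = 10 - F^{2} - F^{3}$)
$\left(73 + N{\left(-11 \right)}\right) 17 = \left(73 - -1220\right) 17 = \left(73 + \left(10 - 121 + 1331\right)\right) 17 = \left(73 + 1220\right) 17 = 1293 \cdot 17 = 21981$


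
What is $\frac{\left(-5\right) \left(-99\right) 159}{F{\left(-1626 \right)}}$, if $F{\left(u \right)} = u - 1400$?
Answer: $- \frac{78705}{3026} \approx -26.01$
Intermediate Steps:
$F{\left(u \right)} = -1400 + u$
$\frac{\left(-5\right) \left(-99\right) 159}{F{\left(-1626 \right)}} = \frac{\left(-5\right) \left(-99\right) 159}{-1400 - 1626} = \frac{495 \cdot 159}{-3026} = 78705 \left(- \frac{1}{3026}\right) = - \frac{78705}{3026}$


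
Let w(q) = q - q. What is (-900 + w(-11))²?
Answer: 810000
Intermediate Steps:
w(q) = 0
(-900 + w(-11))² = (-900 + 0)² = (-900)² = 810000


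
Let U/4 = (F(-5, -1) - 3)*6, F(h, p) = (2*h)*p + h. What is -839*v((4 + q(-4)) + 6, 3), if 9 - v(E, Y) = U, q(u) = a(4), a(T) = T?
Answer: 32721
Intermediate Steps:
q(u) = 4
F(h, p) = h + 2*h*p (F(h, p) = 2*h*p + h = h + 2*h*p)
U = 48 (U = 4*((-5*(1 + 2*(-1)) - 3)*6) = 4*((-5*(1 - 2) - 3)*6) = 4*((-5*(-1) - 3)*6) = 4*((5 - 3)*6) = 4*(2*6) = 4*12 = 48)
v(E, Y) = -39 (v(E, Y) = 9 - 1*48 = 9 - 48 = -39)
-839*v((4 + q(-4)) + 6, 3) = -839*(-39) = 32721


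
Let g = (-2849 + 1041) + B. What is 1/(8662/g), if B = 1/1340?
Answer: -2422719/11607080 ≈ -0.20873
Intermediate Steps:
B = 1/1340 ≈ 0.00074627
g = -2422719/1340 (g = (-2849 + 1041) + 1/1340 = -1808 + 1/1340 = -2422719/1340 ≈ -1808.0)
1/(8662/g) = 1/(8662/(-2422719/1340)) = 1/(8662*(-1340/2422719)) = 1/(-11607080/2422719) = -2422719/11607080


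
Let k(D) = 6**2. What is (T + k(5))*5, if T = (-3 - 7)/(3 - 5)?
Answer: 205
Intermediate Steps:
k(D) = 36
T = 5 (T = -10/(-2) = -10*(-1/2) = 5)
(T + k(5))*5 = (5 + 36)*5 = 41*5 = 205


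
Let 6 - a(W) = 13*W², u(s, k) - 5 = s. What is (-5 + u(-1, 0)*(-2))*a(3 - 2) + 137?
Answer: 228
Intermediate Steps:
u(s, k) = 5 + s
a(W) = 6 - 13*W²
(-5 + u(-1, 0)*(-2))*a(3 - 2) + 137 = (-5 + (5 - 1)*(-2))*(6 - 13*(3 - 2)²) + 137 = (-5 + 4*(-2))*(6 - 13*1²) + 137 = (-5 - 8)*(6 - 13*1) + 137 = -13*(6 - 13) + 137 = -13*(-7) + 137 = 91 + 137 = 228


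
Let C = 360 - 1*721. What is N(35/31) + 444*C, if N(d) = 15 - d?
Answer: -4968374/31 ≈ -1.6027e+5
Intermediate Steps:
C = -361 (C = 360 - 721 = -361)
N(35/31) + 444*C = (15 - 35/31) + 444*(-361) = (15 - 35/31) - 160284 = 430/31 - 160284 = -4968374/31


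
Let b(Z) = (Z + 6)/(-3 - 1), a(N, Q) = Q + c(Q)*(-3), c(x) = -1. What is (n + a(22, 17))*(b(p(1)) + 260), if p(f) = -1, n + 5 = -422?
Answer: -421245/4 ≈ -1.0531e+5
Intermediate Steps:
n = -427 (n = -5 - 422 = -427)
a(N, Q) = 3 + Q (a(N, Q) = Q - 1*(-3) = Q + 3 = 3 + Q)
b(Z) = -3/2 - Z/4 (b(Z) = (6 + Z)/(-4) = (6 + Z)*(-¼) = -3/2 - Z/4)
(n + a(22, 17))*(b(p(1)) + 260) = (-427 + (3 + 17))*((-3/2 - ¼*(-1)) + 260) = (-427 + 20)*((-3/2 + ¼) + 260) = -407*(-5/4 + 260) = -407*1035/4 = -421245/4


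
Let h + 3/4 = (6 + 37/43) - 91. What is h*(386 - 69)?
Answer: -4628517/172 ≈ -26910.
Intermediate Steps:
h = -14601/172 (h = -¾ + ((6 + 37/43) - 91) = -¾ + (295/43 - 91) = -¾ - 3618/43 = -14601/172 ≈ -84.890)
h*(386 - 69) = -14601*(386 - 69)/172 = -14601/172*317 = -4628517/172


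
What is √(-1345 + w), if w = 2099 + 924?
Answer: √1678 ≈ 40.963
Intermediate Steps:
w = 3023
√(-1345 + w) = √(-1345 + 3023) = √1678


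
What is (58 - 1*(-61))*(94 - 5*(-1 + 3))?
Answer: 9996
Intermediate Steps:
(58 - 1*(-61))*(94 - 5*(-1 + 3)) = (58 + 61)*(94 - 5*2) = 119*(94 - 10) = 119*84 = 9996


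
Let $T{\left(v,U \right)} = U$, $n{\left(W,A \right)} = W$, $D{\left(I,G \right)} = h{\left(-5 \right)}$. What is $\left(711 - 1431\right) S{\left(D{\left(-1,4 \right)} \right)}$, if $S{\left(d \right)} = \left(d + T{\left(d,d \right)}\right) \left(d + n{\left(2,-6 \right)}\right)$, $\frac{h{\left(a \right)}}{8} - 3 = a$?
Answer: $-322560$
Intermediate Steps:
$h{\left(a \right)} = 24 + 8 a$
$D{\left(I,G \right)} = -16$ ($D{\left(I,G \right)} = 24 + 8 \left(-5\right) = 24 - 40 = -16$)
$S{\left(d \right)} = 2 d \left(2 + d\right)$ ($S{\left(d \right)} = \left(d + d\right) \left(d + 2\right) = 2 d \left(2 + d\right)$)
$\left(711 - 1431\right) S{\left(D{\left(-1,4 \right)} \right)} = \left(711 - 1431\right) 2 \left(-16\right) \left(2 - 16\right) = - 720 \cdot 2 \left(-16\right) \left(-14\right) = \left(-720\right) 448 = -322560$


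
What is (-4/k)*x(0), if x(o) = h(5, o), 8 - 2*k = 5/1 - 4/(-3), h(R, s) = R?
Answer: -24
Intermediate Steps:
k = ⅚ (k = 4 - (5/1 - 4/(-3))/2 = 4 - (5*1 - 4*(-⅓))/2 = 4 - (5 + 4/3)/2 = 4 - ½*19/3 = 4 - 19/6 = ⅚ ≈ 0.83333)
x(o) = 5
(-4/k)*x(0) = (-4/(⅚))*5 = ((6/5)*(-4))*5 = -24/5*5 = -24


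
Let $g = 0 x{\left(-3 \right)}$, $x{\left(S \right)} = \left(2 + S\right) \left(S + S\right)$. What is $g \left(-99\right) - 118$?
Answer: $-118$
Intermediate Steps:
$x{\left(S \right)} = 2 S \left(2 + S\right)$ ($x{\left(S \right)} = \left(2 + S\right) 2 S = 2 S \left(2 + S\right)$)
$g = 0$ ($g = 0 \cdot 2 \left(-3\right) \left(2 - 3\right) = 0 \cdot 2 \left(-3\right) \left(-1\right) = 0 \cdot 6 = 0$)
$g \left(-99\right) - 118 = 0 \left(-99\right) - 118 = 0 - 118 = -118$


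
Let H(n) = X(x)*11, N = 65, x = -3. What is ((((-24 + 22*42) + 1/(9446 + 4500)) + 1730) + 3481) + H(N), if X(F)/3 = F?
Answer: 83843353/13946 ≈ 6012.0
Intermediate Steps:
X(F) = 3*F
H(n) = -99 (H(n) = (3*(-3))*11 = -9*11 = -99)
((((-24 + 22*42) + 1/(9446 + 4500)) + 1730) + 3481) + H(N) = ((((-24 + 22*42) + 1/(9446 + 4500)) + 1730) + 3481) - 99 = ((((-24 + 924) + 1/13946) + 1730) + 3481) - 99 = (((900 + 1/13946) + 1730) + 3481) - 99 = ((12551401/13946 + 1730) + 3481) - 99 = (36677981/13946 + 3481) - 99 = 85224007/13946 - 99 = 83843353/13946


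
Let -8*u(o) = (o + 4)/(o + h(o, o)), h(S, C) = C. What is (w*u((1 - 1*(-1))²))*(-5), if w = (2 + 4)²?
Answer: 45/2 ≈ 22.500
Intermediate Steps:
u(o) = -(4 + o)/(16*o) (u(o) = -(o + 4)/(8*(o + o)) = -(4 + o)/(8*(2*o)) = -(4 + o)*1/(2*o)/8 = -(4 + o)/(16*o))
w = 36 (w = 6² = 36)
(w*u((1 - 1*(-1))²))*(-5) = (36*((-4 - (1 - 1*(-1))²)/(16*((1 - 1*(-1))²))))*(-5) = (36*((-4 - (1 + 1)²)/(16*((1 + 1)²))))*(-5) = (36*((-4 - 1*2²)/(16*(2²))))*(-5) = (36*((1/16)*(-4 - 1*4)/4))*(-5) = (36*((1/16)*(¼)*(-4 - 4)))*(-5) = (36*((1/16)*(¼)*(-8)))*(-5) = (36*(-⅛))*(-5) = -9/2*(-5) = 45/2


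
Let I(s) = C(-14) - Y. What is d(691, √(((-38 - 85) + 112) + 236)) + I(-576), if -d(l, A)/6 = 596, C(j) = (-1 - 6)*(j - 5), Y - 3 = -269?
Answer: -3177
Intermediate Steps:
Y = -266 (Y = 3 - 269 = -266)
C(j) = 35 - 7*j (C(j) = -7*(-5 + j) = 35 - 7*j)
d(l, A) = -3576 (d(l, A) = -6*596 = -3576)
I(s) = 399 (I(s) = (35 - 7*(-14)) - 1*(-266) = (35 + 98) + 266 = 133 + 266 = 399)
d(691, √(((-38 - 85) + 112) + 236)) + I(-576) = -3576 + 399 = -3177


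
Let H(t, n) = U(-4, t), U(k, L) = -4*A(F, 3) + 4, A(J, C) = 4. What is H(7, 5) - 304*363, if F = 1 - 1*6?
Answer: -110364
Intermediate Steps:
F = -5 (F = 1 - 6 = -5)
U(k, L) = -12 (U(k, L) = -4*4 + 4 = -16 + 4 = -12)
H(t, n) = -12
H(7, 5) - 304*363 = -12 - 304*363 = -12 - 110352 = -110364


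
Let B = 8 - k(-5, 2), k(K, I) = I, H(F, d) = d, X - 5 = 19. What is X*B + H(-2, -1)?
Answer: 143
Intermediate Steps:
X = 24 (X = 5 + 19 = 24)
B = 6 (B = 8 - 1*2 = 8 - 2 = 6)
X*B + H(-2, -1) = 24*6 - 1 = 144 - 1 = 143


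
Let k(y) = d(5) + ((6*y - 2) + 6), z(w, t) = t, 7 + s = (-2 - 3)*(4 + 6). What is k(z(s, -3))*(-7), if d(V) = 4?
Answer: 70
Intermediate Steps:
s = -57 (s = -7 + (-2 - 3)*(4 + 6) = -7 - 5*10 = -7 - 50 = -57)
k(y) = 8 + 6*y (k(y) = 4 + ((6*y - 2) + 6) = 4 + ((-2 + 6*y) + 6) = 4 + (4 + 6*y) = 8 + 6*y)
k(z(s, -3))*(-7) = (8 + 6*(-3))*(-7) = (8 - 18)*(-7) = -10*(-7) = 70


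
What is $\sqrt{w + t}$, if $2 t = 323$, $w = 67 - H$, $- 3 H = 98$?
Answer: $\frac{\sqrt{9402}}{6} \approx 16.161$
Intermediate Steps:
$H = - \frac{98}{3}$ ($H = \left(- \frac{1}{3}\right) 98 = - \frac{98}{3} \approx -32.667$)
$w = \frac{299}{3}$ ($w = 67 - - \frac{98}{3} = 67 + \frac{98}{3} = \frac{299}{3} \approx 99.667$)
$t = \frac{323}{2}$ ($t = \frac{1}{2} \cdot 323 = \frac{323}{2} \approx 161.5$)
$\sqrt{w + t} = \sqrt{\frac{299}{3} + \frac{323}{2}} = \sqrt{\frac{1567}{6}} = \frac{\sqrt{9402}}{6}$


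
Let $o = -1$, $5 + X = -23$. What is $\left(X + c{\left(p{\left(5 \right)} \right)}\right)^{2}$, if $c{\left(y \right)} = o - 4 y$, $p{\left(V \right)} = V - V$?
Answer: $841$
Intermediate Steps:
$X = -28$ ($X = -5 - 23 = -28$)
$p{\left(V \right)} = 0$
$c{\left(y \right)} = -1 - 4 y$
$\left(X + c{\left(p{\left(5 \right)} \right)}\right)^{2} = \left(-28 - 1\right)^{2} = \left(-29\right)^{2} = 841$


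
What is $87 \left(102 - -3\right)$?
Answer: $9135$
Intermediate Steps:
$87 \left(102 - -3\right) = 87 \left(102 + 3\right) = 87 \cdot 105 = 9135$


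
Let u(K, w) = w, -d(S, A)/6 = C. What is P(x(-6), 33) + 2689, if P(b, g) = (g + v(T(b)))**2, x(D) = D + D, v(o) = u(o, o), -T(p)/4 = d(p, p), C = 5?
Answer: 26098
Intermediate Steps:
d(S, A) = -30 (d(S, A) = -6*5 = -30)
T(p) = 120 (T(p) = -4*(-30) = 120)
v(o) = o
x(D) = 2*D
P(b, g) = (120 + g)**2 (P(b, g) = (g + 120)**2 = (120 + g)**2)
P(x(-6), 33) + 2689 = (120 + 33)**2 + 2689 = 153**2 + 2689 = 23409 + 2689 = 26098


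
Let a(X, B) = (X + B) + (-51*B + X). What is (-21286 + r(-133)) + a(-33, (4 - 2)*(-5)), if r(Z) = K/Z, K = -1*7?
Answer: -396187/19 ≈ -20852.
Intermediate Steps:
a(X, B) = -50*B + 2*X (a(X, B) = (B + X) + (X - 51*B) = -50*B + 2*X)
K = -7
r(Z) = -7/Z
(-21286 + r(-133)) + a(-33, (4 - 2)*(-5)) = (-21286 - 7/(-133)) + (-50*(4 - 2)*(-5) + 2*(-33)) = (-21286 - 7*(-1/133)) + (-100*(-5) - 66) = (-21286 + 1/19) + (-50*(-10) - 66) = -404433/19 + (500 - 66) = -404433/19 + 434 = -396187/19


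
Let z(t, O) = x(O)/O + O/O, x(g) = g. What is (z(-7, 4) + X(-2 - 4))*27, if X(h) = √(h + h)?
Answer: 54 + 54*I*√3 ≈ 54.0 + 93.531*I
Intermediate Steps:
z(t, O) = 2 (z(t, O) = O/O + O/O = 1 + 1 = 2)
X(h) = √2*√h (X(h) = √(2*h) = √2*√h)
(z(-7, 4) + X(-2 - 4))*27 = (2 + √2*√(-2 - 4))*27 = (2 + √2*√(-6))*27 = (2 + √2*(I*√6))*27 = (2 + 2*I*√3)*27 = 54 + 54*I*√3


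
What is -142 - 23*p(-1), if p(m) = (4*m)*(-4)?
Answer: -510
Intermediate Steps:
p(m) = -16*m
-142 - 23*p(-1) = -142 - (-368)*(-1) = -142 - 23*16 = -142 - 368 = -510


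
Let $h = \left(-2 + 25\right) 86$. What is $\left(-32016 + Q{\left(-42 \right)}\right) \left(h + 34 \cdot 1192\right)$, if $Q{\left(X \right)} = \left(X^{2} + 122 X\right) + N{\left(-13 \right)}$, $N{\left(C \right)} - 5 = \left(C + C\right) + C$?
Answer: $-1505137460$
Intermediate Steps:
$N{\left(C \right)} = 5 + 3 C$ ($N{\left(C \right)} = 5 + \left(\left(C + C\right) + C\right) = 5 + \left(2 C + C\right) = 5 + 3 C$)
$h = 1978$ ($h = 23 \cdot 86 = 1978$)
$Q{\left(X \right)} = -34 + X^{2} + 122 X$ ($Q{\left(X \right)} = \left(X^{2} + 122 X\right) + \left(5 + 3 \left(-13\right)\right) = \left(X^{2} + 122 X\right) + \left(5 - 39\right) = \left(X^{2} + 122 X\right) - 34 = -34 + X^{2} + 122 X$)
$\left(-32016 + Q{\left(-42 \right)}\right) \left(h + 34 \cdot 1192\right) = \left(-32016 + \left(-34 + \left(-42\right)^{2} + 122 \left(-42\right)\right)\right) \left(1978 + 34 \cdot 1192\right) = \left(-32016 - 3394\right) \left(1978 + 40528\right) = \left(-32016 - 3394\right) 42506 = \left(-35410\right) 42506 = -1505137460$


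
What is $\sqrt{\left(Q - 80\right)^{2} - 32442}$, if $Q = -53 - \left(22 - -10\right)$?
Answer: $i \sqrt{5217} \approx 72.229 i$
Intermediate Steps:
$Q = -85$ ($Q = -53 - \left(22 + 10\right) = -53 - 32 = -85$)
$\sqrt{\left(Q - 80\right)^{2} - 32442} = \sqrt{\left(-85 - 80\right)^{2} - 32442} = \sqrt{\left(-165\right)^{2} - 32442} = \sqrt{27225 - 32442} = \sqrt{-5217} = i \sqrt{5217}$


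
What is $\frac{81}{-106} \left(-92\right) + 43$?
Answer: $\frac{6005}{53} \approx 113.3$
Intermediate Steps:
$\frac{81}{-106} \left(-92\right) + 43 = 81 \left(- \frac{1}{106}\right) \left(-92\right) + 43 = \left(- \frac{81}{106}\right) \left(-92\right) + 43 = \frac{3726}{53} + 43 = \frac{6005}{53}$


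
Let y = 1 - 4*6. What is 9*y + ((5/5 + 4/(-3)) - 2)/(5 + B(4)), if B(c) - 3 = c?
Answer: -7459/36 ≈ -207.19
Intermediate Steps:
B(c) = 3 + c
y = -23 (y = 1 - 24 = -23)
9*y + ((5/5 + 4/(-3)) - 2)/(5 + B(4)) = 9*(-23) + ((5/5 + 4/(-3)) - 2)/(5 + (3 + 4)) = -207 + ((5*(1/5) + 4*(-1/3)) - 2)/(5 + 7) = -207 + ((1 - 4/3) - 2)/12 = -207 + (-1/3 - 2)*(1/12) = -207 - 7/3*1/12 = -207 - 7/36 = -7459/36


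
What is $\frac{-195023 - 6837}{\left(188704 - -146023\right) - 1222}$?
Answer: $- \frac{40372}{66701} \approx -0.60527$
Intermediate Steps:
$\frac{-195023 - 6837}{\left(188704 - -146023\right) - 1222} = - \frac{201860}{\left(188704 + 146023\right) - 1222} = - \frac{201860}{334727 - 1222} = - \frac{201860}{333505} = \left(-201860\right) \frac{1}{333505} = - \frac{40372}{66701}$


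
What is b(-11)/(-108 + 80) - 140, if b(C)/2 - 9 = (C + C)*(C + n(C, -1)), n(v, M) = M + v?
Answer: -2475/14 ≈ -176.79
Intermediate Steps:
b(C) = 18 + 4*C*(-1 + 2*C) (b(C) = 18 + 2*((C + C)*(C + (-1 + C))) = 18 + 2*((2*C)*(-1 + 2*C)) = 18 + 2*(2*C*(-1 + 2*C)) = 18 + 4*C*(-1 + 2*C))
b(-11)/(-108 + 80) - 140 = (18 - 4*(-11) + 8*(-11)²)/(-108 + 80) - 140 = (18 + 44 + 8*121)/(-28) - 140 = -(18 + 44 + 968)/28 - 140 = -1/28*1030 - 140 = -515/14 - 140 = -2475/14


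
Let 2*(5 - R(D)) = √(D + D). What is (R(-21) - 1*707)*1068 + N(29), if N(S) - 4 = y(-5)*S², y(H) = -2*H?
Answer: -741322 - 534*I*√42 ≈ -7.4132e+5 - 3460.7*I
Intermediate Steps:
R(D) = 5 - √2*√D/2 (R(D) = 5 - √(D + D)/2 = 5 - √2*√D/2)
N(S) = 4 + 10*S² (N(S) = 4 + (-2*(-5))*S² = 4 + 10*S²)
(R(-21) - 1*707)*1068 + N(29) = ((5 - √2*√(-21)/2) - 1*707)*1068 + (4 + 10*29²) = ((5 - √2*I*√21/2) - 707)*1068 + (4 + 10*841) = ((5 - I*√42/2) - 707)*1068 + (4 + 8410) = (-702 - I*√42/2)*1068 + 8414 = (-749736 - 534*I*√42) + 8414 = -741322 - 534*I*√42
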